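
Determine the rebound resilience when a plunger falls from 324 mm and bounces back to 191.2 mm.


Resilience = h_rebound / h_drop * 100
= 191.2 / 324 * 100
= 59.0%

59.0%


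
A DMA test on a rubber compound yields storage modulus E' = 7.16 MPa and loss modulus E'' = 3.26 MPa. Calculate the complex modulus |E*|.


|E*| = sqrt(E'^2 + E''^2)
= sqrt(7.16^2 + 3.26^2)
= sqrt(51.2656 + 10.6276)
= 7.867 MPa

7.867 MPa


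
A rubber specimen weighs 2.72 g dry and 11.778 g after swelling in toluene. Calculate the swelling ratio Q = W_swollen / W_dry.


Q = W_swollen / W_dry
Q = 11.778 / 2.72
Q = 4.33

Q = 4.33


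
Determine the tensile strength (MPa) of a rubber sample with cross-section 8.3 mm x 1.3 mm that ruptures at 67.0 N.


Area = width * thickness = 8.3 * 1.3 = 10.79 mm^2
TS = force / area = 67.0 / 10.79 = 6.21 MPa

6.21 MPa


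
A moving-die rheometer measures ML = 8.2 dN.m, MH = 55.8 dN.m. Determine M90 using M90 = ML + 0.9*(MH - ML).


M90 = ML + 0.9 * (MH - ML)
M90 = 8.2 + 0.9 * (55.8 - 8.2)
M90 = 8.2 + 0.9 * 47.6
M90 = 51.04 dN.m

51.04 dN.m


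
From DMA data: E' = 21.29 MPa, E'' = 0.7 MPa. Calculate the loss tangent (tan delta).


tan delta = E'' / E'
= 0.7 / 21.29
= 0.0329

tan delta = 0.0329


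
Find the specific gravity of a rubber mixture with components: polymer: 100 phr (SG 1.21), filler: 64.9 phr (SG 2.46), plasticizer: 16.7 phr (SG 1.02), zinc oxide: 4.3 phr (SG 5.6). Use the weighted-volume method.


Sum of weights = 185.9
Volume contributions:
  polymer: 100/1.21 = 82.6446
  filler: 64.9/2.46 = 26.3821
  plasticizer: 16.7/1.02 = 16.3725
  zinc oxide: 4.3/5.6 = 0.7679
Sum of volumes = 126.1671
SG = 185.9 / 126.1671 = 1.473

SG = 1.473


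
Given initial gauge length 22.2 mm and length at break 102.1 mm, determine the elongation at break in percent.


Elongation = (Lf - L0) / L0 * 100
= (102.1 - 22.2) / 22.2 * 100
= 79.9 / 22.2 * 100
= 359.9%

359.9%


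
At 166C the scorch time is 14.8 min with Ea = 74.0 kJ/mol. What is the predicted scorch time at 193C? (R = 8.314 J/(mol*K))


Convert temperatures: T1 = 166 + 273.15 = 439.15 K, T2 = 193 + 273.15 = 466.15 K
ts2_new = 14.8 * exp(74000 / 8.314 * (1/466.15 - 1/439.15))
1/T2 - 1/T1 = -1.3189e-04
ts2_new = 4.58 min

4.58 min


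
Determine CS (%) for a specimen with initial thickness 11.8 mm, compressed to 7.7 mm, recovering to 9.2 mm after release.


CS = (t0 - recovered) / (t0 - ts) * 100
= (11.8 - 9.2) / (11.8 - 7.7) * 100
= 2.6 / 4.1 * 100
= 63.4%

63.4%


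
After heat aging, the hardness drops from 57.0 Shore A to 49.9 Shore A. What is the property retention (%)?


Retention = aged / original * 100
= 49.9 / 57.0 * 100
= 87.5%

87.5%


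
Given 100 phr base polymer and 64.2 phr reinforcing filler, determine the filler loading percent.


Filler % = filler / (rubber + filler) * 100
= 64.2 / (100 + 64.2) * 100
= 64.2 / 164.2 * 100
= 39.1%

39.1%


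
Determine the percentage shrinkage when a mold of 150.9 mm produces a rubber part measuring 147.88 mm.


Shrinkage = (mold - part) / mold * 100
= (150.9 - 147.88) / 150.9 * 100
= 3.02 / 150.9 * 100
= 2.0%

2.0%


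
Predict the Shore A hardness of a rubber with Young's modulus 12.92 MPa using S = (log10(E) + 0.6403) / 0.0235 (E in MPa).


log10(E) = 0.0235*S - 0.6403  =>  S = (log10(E) + 0.6403) / 0.0235
log10(12.92) = 1.111263
S = (1.111263 + 0.6403) / 0.0235 = 1.751563 / 0.0235
S = 74.5

Shore A = 74.5


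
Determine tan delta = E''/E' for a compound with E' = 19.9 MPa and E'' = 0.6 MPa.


tan delta = E'' / E'
= 0.6 / 19.9
= 0.0302

tan delta = 0.0302


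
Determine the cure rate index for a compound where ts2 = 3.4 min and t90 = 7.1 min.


CRI = 100 / (t90 - ts2)
= 100 / (7.1 - 3.4)
= 100 / 3.7
= 27.03 min^-1

27.03 min^-1


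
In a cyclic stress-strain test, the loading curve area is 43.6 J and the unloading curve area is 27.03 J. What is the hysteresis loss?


Hysteresis loss = loading - unloading
= 43.6 - 27.03
= 16.57 J

16.57 J


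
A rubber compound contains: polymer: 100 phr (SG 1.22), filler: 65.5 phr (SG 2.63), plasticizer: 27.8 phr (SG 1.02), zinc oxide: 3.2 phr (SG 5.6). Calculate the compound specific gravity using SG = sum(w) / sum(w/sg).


Sum of weights = 196.5
Volume contributions:
  polymer: 100/1.22 = 81.9672
  filler: 65.5/2.63 = 24.9049
  plasticizer: 27.8/1.02 = 27.2549
  zinc oxide: 3.2/5.6 = 0.5714
Sum of volumes = 134.6985
SG = 196.5 / 134.6985 = 1.459

SG = 1.459


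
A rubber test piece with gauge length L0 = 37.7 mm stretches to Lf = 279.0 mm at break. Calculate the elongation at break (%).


Elongation = (Lf - L0) / L0 * 100
= (279.0 - 37.7) / 37.7 * 100
= 241.3 / 37.7 * 100
= 640.1%

640.1%


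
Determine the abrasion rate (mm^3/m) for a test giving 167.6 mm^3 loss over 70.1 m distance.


Rate = volume_loss / distance
= 167.6 / 70.1
= 2.391 mm^3/m

2.391 mm^3/m


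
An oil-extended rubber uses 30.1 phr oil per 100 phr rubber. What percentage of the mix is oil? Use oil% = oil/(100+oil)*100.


Oil % = oil / (100 + oil) * 100
= 30.1 / (100 + 30.1) * 100
= 30.1 / 130.1 * 100
= 23.14%

23.14%


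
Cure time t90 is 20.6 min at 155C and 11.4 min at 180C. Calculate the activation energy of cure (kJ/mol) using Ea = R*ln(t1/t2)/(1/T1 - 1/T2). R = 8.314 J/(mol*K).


T1 = 428.15 K, T2 = 453.15 K
1/T1 - 1/T2 = 1.2886e-04
ln(t1/t2) = ln(20.6/11.4) = 0.5917
Ea = 8.314 * 0.5917 / 1.2886e-04 = 38176.2407 J/mol
Ea = 38.18 kJ/mol

38.18 kJ/mol


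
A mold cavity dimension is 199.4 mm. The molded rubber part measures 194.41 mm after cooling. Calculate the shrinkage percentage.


Shrinkage = (mold - part) / mold * 100
= (199.4 - 194.41) / 199.4 * 100
= 4.99 / 199.4 * 100
= 2.5%

2.5%


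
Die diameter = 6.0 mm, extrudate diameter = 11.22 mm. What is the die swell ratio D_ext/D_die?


Die swell ratio = D_extrudate / D_die
= 11.22 / 6.0
= 1.87

Die swell = 1.87


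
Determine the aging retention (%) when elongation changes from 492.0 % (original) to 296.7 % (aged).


Retention = aged / original * 100
= 296.7 / 492.0 * 100
= 60.3%

60.3%


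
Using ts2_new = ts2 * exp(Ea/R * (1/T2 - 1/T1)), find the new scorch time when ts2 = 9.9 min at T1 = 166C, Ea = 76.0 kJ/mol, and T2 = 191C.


Convert temperatures: T1 = 166 + 273.15 = 439.15 K, T2 = 191 + 273.15 = 464.15 K
ts2_new = 9.9 * exp(76000 / 8.314 * (1/464.15 - 1/439.15))
1/T2 - 1/T1 = -1.2265e-04
ts2_new = 3.23 min

3.23 min


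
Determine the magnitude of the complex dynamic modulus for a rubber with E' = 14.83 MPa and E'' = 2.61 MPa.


|E*| = sqrt(E'^2 + E''^2)
= sqrt(14.83^2 + 2.61^2)
= sqrt(219.9289 + 6.8121)
= 15.058 MPa

15.058 MPa


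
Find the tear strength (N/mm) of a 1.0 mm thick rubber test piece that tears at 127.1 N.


Tear strength = force / thickness
= 127.1 / 1.0
= 127.1 N/mm

127.1 N/mm


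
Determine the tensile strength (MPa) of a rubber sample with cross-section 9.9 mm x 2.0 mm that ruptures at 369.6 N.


Area = width * thickness = 9.9 * 2.0 = 19.8 mm^2
TS = force / area = 369.6 / 19.8 = 18.67 MPa

18.67 MPa


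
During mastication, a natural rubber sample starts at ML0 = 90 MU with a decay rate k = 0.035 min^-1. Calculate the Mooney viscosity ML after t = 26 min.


ML = ML0 * exp(-k * t)
ML = 90 * exp(-0.035 * 26)
ML = 90 * 0.4025
ML = 36.23 MU

36.23 MU


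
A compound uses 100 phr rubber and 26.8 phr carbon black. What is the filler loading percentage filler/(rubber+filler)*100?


Filler % = filler / (rubber + filler) * 100
= 26.8 / (100 + 26.8) * 100
= 26.8 / 126.8 * 100
= 21.14%

21.14%


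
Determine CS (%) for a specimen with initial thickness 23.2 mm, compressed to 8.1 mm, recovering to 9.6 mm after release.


CS = (t0 - recovered) / (t0 - ts) * 100
= (23.2 - 9.6) / (23.2 - 8.1) * 100
= 13.6 / 15.1 * 100
= 90.1%

90.1%


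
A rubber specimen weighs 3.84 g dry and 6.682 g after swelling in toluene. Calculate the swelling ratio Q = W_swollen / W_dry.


Q = W_swollen / W_dry
Q = 6.682 / 3.84
Q = 1.74

Q = 1.74


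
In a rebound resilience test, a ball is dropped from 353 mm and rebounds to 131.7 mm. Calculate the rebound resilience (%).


Resilience = h_rebound / h_drop * 100
= 131.7 / 353 * 100
= 37.3%

37.3%


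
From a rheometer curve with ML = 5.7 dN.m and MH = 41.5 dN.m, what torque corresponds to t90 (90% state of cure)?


M90 = ML + 0.9 * (MH - ML)
M90 = 5.7 + 0.9 * (41.5 - 5.7)
M90 = 5.7 + 0.9 * 35.8
M90 = 37.92 dN.m

37.92 dN.m


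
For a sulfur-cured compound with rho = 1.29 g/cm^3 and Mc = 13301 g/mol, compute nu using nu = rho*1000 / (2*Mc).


nu = rho * 1000 / (2 * Mc)
nu = 1.29 * 1000 / (2 * 13301)
nu = 1290.0 / 26602
nu = 0.0485 mol/L

0.0485 mol/L


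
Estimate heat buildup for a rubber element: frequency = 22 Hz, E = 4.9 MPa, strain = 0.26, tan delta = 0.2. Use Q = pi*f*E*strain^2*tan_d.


Q = pi * f * E * strain^2 * tan_d
= pi * 22 * 4.9 * 0.26^2 * 0.2
= pi * 22 * 4.9 * 0.0676 * 0.2
= 4.5787

Q = 4.5787


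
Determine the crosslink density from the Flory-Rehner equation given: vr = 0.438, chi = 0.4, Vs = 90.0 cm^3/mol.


ln(1 - vr) = ln(1 - 0.438) = -0.5763
Numerator = -((-0.5763) + 0.438 + 0.4 * 0.438^2) = 0.0615
Denominator = 90.0 * (0.438^(1/3) - 0.438/2) = 48.6393
nu = 0.0615 / 48.6393 = 0.0013 mol/cm^3

0.0013 mol/cm^3


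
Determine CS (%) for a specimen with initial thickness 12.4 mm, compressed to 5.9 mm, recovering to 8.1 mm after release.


CS = (t0 - recovered) / (t0 - ts) * 100
= (12.4 - 8.1) / (12.4 - 5.9) * 100
= 4.3 / 6.5 * 100
= 66.2%

66.2%


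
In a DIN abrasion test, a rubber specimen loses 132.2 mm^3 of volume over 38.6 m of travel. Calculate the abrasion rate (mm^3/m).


Rate = volume_loss / distance
= 132.2 / 38.6
= 3.425 mm^3/m

3.425 mm^3/m


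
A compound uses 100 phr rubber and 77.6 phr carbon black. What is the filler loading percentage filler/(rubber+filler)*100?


Filler % = filler / (rubber + filler) * 100
= 77.6 / (100 + 77.6) * 100
= 77.6 / 177.6 * 100
= 43.69%

43.69%


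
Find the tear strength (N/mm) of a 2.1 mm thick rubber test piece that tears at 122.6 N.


Tear strength = force / thickness
= 122.6 / 2.1
= 58.38 N/mm

58.38 N/mm


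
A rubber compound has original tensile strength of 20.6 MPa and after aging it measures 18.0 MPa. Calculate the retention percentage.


Retention = aged / original * 100
= 18.0 / 20.6 * 100
= 87.4%

87.4%


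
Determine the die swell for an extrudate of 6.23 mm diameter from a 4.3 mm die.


Die swell ratio = D_extrudate / D_die
= 6.23 / 4.3
= 1.449

Die swell = 1.449


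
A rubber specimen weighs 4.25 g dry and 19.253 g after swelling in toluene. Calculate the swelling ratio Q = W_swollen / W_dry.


Q = W_swollen / W_dry
Q = 19.253 / 4.25
Q = 4.53

Q = 4.53


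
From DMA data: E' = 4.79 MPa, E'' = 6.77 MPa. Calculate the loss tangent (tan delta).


tan delta = E'' / E'
= 6.77 / 4.79
= 1.4134

tan delta = 1.4134


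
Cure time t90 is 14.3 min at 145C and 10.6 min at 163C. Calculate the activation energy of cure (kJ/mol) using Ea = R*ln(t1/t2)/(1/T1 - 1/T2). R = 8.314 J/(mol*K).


T1 = 418.15 K, T2 = 436.15 K
1/T1 - 1/T2 = 9.8697e-05
ln(t1/t2) = ln(14.3/10.6) = 0.2994
Ea = 8.314 * 0.2994 / 9.8697e-05 = 25221.1752 J/mol
Ea = 25.22 kJ/mol

25.22 kJ/mol


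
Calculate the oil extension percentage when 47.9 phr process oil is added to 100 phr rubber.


Oil % = oil / (100 + oil) * 100
= 47.9 / (100 + 47.9) * 100
= 47.9 / 147.9 * 100
= 32.39%

32.39%


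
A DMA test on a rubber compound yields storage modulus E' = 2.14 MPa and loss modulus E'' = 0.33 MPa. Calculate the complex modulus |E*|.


|E*| = sqrt(E'^2 + E''^2)
= sqrt(2.14^2 + 0.33^2)
= sqrt(4.5796 + 0.1089)
= 2.165 MPa

2.165 MPa


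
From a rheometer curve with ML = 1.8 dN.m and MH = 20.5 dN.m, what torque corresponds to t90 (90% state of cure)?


M90 = ML + 0.9 * (MH - ML)
M90 = 1.8 + 0.9 * (20.5 - 1.8)
M90 = 1.8 + 0.9 * 18.7
M90 = 18.63 dN.m

18.63 dN.m


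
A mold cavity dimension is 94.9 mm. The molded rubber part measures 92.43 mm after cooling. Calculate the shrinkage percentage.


Shrinkage = (mold - part) / mold * 100
= (94.9 - 92.43) / 94.9 * 100
= 2.47 / 94.9 * 100
= 2.6%

2.6%


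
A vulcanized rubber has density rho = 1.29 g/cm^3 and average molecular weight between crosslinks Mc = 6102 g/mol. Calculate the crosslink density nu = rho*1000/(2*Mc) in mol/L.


nu = rho * 1000 / (2 * Mc)
nu = 1.29 * 1000 / (2 * 6102)
nu = 1290.0 / 12204
nu = 0.1057 mol/L

0.1057 mol/L


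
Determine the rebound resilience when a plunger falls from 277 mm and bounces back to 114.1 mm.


Resilience = h_rebound / h_drop * 100
= 114.1 / 277 * 100
= 41.2%

41.2%


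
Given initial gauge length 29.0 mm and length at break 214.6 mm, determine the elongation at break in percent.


Elongation = (Lf - L0) / L0 * 100
= (214.6 - 29.0) / 29.0 * 100
= 185.6 / 29.0 * 100
= 640.0%

640.0%


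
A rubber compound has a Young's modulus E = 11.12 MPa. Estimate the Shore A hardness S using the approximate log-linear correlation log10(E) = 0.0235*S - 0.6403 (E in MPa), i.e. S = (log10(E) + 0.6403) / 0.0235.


log10(E) = 0.0235*S - 0.6403  =>  S = (log10(E) + 0.6403) / 0.0235
log10(11.12) = 1.046105
S = (1.046105 + 0.6403) / 0.0235 = 1.686405 / 0.0235
S = 71.8

Shore A = 71.8


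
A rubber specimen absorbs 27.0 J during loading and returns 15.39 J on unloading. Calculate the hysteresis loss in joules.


Hysteresis loss = loading - unloading
= 27.0 - 15.39
= 11.61 J

11.61 J


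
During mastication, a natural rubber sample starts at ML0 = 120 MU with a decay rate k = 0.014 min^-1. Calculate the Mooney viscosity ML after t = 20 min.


ML = ML0 * exp(-k * t)
ML = 120 * exp(-0.014 * 20)
ML = 120 * 0.7558
ML = 90.69 MU

90.69 MU


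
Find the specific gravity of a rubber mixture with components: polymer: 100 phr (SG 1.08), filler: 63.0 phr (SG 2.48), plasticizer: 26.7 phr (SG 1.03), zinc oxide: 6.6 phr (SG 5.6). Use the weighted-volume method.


Sum of weights = 196.3
Volume contributions:
  polymer: 100/1.08 = 92.5926
  filler: 63.0/2.48 = 25.4032
  plasticizer: 26.7/1.03 = 25.9223
  zinc oxide: 6.6/5.6 = 1.1786
Sum of volumes = 145.0967
SG = 196.3 / 145.0967 = 1.353

SG = 1.353


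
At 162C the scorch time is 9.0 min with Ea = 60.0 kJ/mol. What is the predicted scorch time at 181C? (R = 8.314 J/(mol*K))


Convert temperatures: T1 = 162 + 273.15 = 435.15 K, T2 = 181 + 273.15 = 454.15 K
ts2_new = 9.0 * exp(60000 / 8.314 * (1/454.15 - 1/435.15))
1/T2 - 1/T1 = -9.6142e-05
ts2_new = 4.5 min

4.5 min


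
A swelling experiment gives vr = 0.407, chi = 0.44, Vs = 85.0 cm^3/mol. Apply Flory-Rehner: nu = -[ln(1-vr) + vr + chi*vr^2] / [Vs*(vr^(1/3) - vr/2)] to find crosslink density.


ln(1 - vr) = ln(1 - 0.407) = -0.5226
Numerator = -((-0.5226) + 0.407 + 0.44 * 0.407^2) = 0.0427
Denominator = 85.0 * (0.407^(1/3) - 0.407/2) = 45.6943
nu = 0.0427 / 45.6943 = 9.3393e-04 mol/cm^3

9.3393e-04 mol/cm^3


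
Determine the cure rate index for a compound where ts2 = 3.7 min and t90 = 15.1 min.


CRI = 100 / (t90 - ts2)
= 100 / (15.1 - 3.7)
= 100 / 11.4
= 8.77 min^-1

8.77 min^-1


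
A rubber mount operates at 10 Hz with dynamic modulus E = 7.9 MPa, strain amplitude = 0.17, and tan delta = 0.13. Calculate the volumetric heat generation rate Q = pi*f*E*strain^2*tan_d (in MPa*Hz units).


Q = pi * f * E * strain^2 * tan_d
= pi * 10 * 7.9 * 0.17^2 * 0.13
= pi * 10 * 7.9 * 0.0289 * 0.13
= 0.9324

Q = 0.9324


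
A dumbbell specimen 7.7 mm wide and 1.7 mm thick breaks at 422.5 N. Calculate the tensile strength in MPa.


Area = width * thickness = 7.7 * 1.7 = 13.09 mm^2
TS = force / area = 422.5 / 13.09 = 32.28 MPa

32.28 MPa


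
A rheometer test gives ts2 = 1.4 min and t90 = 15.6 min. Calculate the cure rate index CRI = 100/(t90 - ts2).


CRI = 100 / (t90 - ts2)
= 100 / (15.6 - 1.4)
= 100 / 14.2
= 7.04 min^-1

7.04 min^-1


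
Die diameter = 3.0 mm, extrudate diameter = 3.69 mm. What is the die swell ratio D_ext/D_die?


Die swell ratio = D_extrudate / D_die
= 3.69 / 3.0
= 1.23

Die swell = 1.23


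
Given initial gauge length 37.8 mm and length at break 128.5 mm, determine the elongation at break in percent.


Elongation = (Lf - L0) / L0 * 100
= (128.5 - 37.8) / 37.8 * 100
= 90.7 / 37.8 * 100
= 239.9%

239.9%


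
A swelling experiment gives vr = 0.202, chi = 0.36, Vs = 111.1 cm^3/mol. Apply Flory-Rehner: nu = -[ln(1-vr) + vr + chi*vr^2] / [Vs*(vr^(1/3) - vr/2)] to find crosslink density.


ln(1 - vr) = ln(1 - 0.202) = -0.2256
Numerator = -((-0.2256) + 0.202 + 0.36 * 0.202^2) = 0.0090
Denominator = 111.1 * (0.202^(1/3) - 0.202/2) = 53.9664
nu = 0.0090 / 53.9664 = 1.6598e-04 mol/cm^3

1.6598e-04 mol/cm^3


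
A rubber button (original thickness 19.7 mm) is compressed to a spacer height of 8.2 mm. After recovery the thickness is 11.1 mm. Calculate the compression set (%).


CS = (t0 - recovered) / (t0 - ts) * 100
= (19.7 - 11.1) / (19.7 - 8.2) * 100
= 8.6 / 11.5 * 100
= 74.8%

74.8%


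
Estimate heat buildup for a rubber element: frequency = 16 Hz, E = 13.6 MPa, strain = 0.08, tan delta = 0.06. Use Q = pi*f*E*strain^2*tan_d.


Q = pi * f * E * strain^2 * tan_d
= pi * 16 * 13.6 * 0.08^2 * 0.06
= pi * 16 * 13.6 * 0.0064 * 0.06
= 0.2625

Q = 0.2625


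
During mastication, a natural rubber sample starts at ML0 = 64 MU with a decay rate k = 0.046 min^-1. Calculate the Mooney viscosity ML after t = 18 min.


ML = ML0 * exp(-k * t)
ML = 64 * exp(-0.046 * 18)
ML = 64 * 0.4369
ML = 27.96 MU

27.96 MU


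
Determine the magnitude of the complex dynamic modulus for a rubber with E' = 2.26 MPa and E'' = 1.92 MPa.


|E*| = sqrt(E'^2 + E''^2)
= sqrt(2.26^2 + 1.92^2)
= sqrt(5.1076 + 3.6864)
= 2.965 MPa

2.965 MPa


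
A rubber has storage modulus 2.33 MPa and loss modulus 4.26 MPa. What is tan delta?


tan delta = E'' / E'
= 4.26 / 2.33
= 1.8283

tan delta = 1.8283


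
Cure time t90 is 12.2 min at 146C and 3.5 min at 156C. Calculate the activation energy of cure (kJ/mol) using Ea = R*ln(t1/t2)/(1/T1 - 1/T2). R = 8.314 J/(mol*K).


T1 = 419.15 K, T2 = 429.15 K
1/T1 - 1/T2 = 5.5593e-05
ln(t1/t2) = ln(12.2/3.5) = 1.2487
Ea = 8.314 * 1.2487 / 5.5593e-05 = 186739.9864 J/mol
Ea = 186.74 kJ/mol

186.74 kJ/mol


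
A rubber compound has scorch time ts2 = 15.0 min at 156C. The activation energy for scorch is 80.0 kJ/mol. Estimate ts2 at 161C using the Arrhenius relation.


Convert temperatures: T1 = 156 + 273.15 = 429.15 K, T2 = 161 + 273.15 = 434.15 K
ts2_new = 15.0 * exp(80000 / 8.314 * (1/434.15 - 1/429.15))
1/T2 - 1/T1 = -2.6836e-05
ts2_new = 11.59 min

11.59 min


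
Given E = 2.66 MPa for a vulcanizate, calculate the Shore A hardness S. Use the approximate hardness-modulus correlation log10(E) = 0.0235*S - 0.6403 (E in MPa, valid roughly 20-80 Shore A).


log10(E) = 0.0235*S - 0.6403  =>  S = (log10(E) + 0.6403) / 0.0235
log10(2.66) = 0.424882
S = (0.424882 + 0.6403) / 0.0235 = 1.065182 / 0.0235
S = 45.3

Shore A = 45.3


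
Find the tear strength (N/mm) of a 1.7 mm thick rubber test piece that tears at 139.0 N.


Tear strength = force / thickness
= 139.0 / 1.7
= 81.76 N/mm

81.76 N/mm


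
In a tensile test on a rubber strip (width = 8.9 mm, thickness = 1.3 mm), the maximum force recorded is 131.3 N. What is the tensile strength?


Area = width * thickness = 8.9 * 1.3 = 11.57 mm^2
TS = force / area = 131.3 / 11.57 = 11.35 MPa

11.35 MPa


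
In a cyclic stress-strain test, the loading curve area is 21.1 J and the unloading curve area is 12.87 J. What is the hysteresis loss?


Hysteresis loss = loading - unloading
= 21.1 - 12.87
= 8.23 J

8.23 J


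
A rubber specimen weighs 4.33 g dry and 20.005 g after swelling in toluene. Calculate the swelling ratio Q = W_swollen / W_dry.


Q = W_swollen / W_dry
Q = 20.005 / 4.33
Q = 4.62

Q = 4.62


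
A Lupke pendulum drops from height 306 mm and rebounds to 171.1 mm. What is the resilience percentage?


Resilience = h_rebound / h_drop * 100
= 171.1 / 306 * 100
= 55.9%

55.9%


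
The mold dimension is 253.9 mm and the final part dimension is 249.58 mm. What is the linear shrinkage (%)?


Shrinkage = (mold - part) / mold * 100
= (253.9 - 249.58) / 253.9 * 100
= 4.32 / 253.9 * 100
= 1.7%

1.7%


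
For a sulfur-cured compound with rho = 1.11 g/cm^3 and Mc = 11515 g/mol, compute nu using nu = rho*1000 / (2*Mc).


nu = rho * 1000 / (2 * Mc)
nu = 1.11 * 1000 / (2 * 11515)
nu = 1110.0 / 23030
nu = 0.0482 mol/L

0.0482 mol/L


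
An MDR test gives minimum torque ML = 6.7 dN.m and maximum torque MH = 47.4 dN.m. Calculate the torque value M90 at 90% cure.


M90 = ML + 0.9 * (MH - ML)
M90 = 6.7 + 0.9 * (47.4 - 6.7)
M90 = 6.7 + 0.9 * 40.7
M90 = 43.33 dN.m

43.33 dN.m


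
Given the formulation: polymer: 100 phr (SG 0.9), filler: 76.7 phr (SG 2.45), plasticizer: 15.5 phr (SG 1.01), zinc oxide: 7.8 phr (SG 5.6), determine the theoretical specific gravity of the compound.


Sum of weights = 200.0
Volume contributions:
  polymer: 100/0.9 = 111.1111
  filler: 76.7/2.45 = 31.3061
  plasticizer: 15.5/1.01 = 15.3465
  zinc oxide: 7.8/5.6 = 1.3929
Sum of volumes = 159.1566
SG = 200.0 / 159.1566 = 1.257

SG = 1.257


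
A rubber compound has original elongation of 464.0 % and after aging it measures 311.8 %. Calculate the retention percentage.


Retention = aged / original * 100
= 311.8 / 464.0 * 100
= 67.2%

67.2%


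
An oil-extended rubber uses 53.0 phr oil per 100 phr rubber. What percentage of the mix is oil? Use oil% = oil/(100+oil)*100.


Oil % = oil / (100 + oil) * 100
= 53.0 / (100 + 53.0) * 100
= 53.0 / 153.0 * 100
= 34.64%

34.64%


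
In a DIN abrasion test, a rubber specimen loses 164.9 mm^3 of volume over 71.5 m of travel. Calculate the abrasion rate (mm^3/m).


Rate = volume_loss / distance
= 164.9 / 71.5
= 2.306 mm^3/m

2.306 mm^3/m


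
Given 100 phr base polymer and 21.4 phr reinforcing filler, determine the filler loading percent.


Filler % = filler / (rubber + filler) * 100
= 21.4 / (100 + 21.4) * 100
= 21.4 / 121.4 * 100
= 17.63%

17.63%


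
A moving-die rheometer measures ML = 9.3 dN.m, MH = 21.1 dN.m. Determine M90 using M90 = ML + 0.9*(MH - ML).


M90 = ML + 0.9 * (MH - ML)
M90 = 9.3 + 0.9 * (21.1 - 9.3)
M90 = 9.3 + 0.9 * 11.8
M90 = 19.92 dN.m

19.92 dN.m


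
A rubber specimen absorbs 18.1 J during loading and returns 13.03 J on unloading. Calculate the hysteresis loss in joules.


Hysteresis loss = loading - unloading
= 18.1 - 13.03
= 5.07 J

5.07 J


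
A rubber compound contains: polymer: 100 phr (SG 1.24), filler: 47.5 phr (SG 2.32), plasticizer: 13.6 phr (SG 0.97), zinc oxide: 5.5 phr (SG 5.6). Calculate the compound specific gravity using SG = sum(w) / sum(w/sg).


Sum of weights = 166.6
Volume contributions:
  polymer: 100/1.24 = 80.6452
  filler: 47.5/2.32 = 20.4741
  plasticizer: 13.6/0.97 = 14.0206
  zinc oxide: 5.5/5.6 = 0.9821
Sum of volumes = 116.1221
SG = 166.6 / 116.1221 = 1.435

SG = 1.435


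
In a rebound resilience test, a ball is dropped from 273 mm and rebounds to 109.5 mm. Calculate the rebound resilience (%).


Resilience = h_rebound / h_drop * 100
= 109.5 / 273 * 100
= 40.1%

40.1%


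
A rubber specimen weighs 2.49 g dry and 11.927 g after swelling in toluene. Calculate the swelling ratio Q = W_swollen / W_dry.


Q = W_swollen / W_dry
Q = 11.927 / 2.49
Q = 4.79

Q = 4.79


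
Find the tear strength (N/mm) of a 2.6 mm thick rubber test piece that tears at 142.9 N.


Tear strength = force / thickness
= 142.9 / 2.6
= 54.96 N/mm

54.96 N/mm


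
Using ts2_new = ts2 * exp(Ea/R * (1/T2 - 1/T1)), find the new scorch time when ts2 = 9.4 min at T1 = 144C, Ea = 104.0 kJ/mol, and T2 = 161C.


Convert temperatures: T1 = 144 + 273.15 = 417.15 K, T2 = 161 + 273.15 = 434.15 K
ts2_new = 9.4 * exp(104000 / 8.314 * (1/434.15 - 1/417.15))
1/T2 - 1/T1 = -9.3868e-05
ts2_new = 2.91 min

2.91 min


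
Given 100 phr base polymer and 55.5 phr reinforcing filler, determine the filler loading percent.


Filler % = filler / (rubber + filler) * 100
= 55.5 / (100 + 55.5) * 100
= 55.5 / 155.5 * 100
= 35.69%

35.69%


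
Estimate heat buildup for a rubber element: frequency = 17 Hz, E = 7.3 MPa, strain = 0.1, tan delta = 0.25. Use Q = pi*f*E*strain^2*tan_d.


Q = pi * f * E * strain^2 * tan_d
= pi * 17 * 7.3 * 0.1^2 * 0.25
= pi * 17 * 7.3 * 0.0100 * 0.25
= 0.9747

Q = 0.9747


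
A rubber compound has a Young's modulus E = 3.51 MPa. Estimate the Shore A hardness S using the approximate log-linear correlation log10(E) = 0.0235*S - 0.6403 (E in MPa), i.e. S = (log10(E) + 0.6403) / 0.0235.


log10(E) = 0.0235*S - 0.6403  =>  S = (log10(E) + 0.6403) / 0.0235
log10(3.51) = 0.545307
S = (0.545307 + 0.6403) / 0.0235 = 1.185607 / 0.0235
S = 50.5

Shore A = 50.5


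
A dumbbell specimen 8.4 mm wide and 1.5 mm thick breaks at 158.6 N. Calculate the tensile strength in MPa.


Area = width * thickness = 8.4 * 1.5 = 12.6 mm^2
TS = force / area = 158.6 / 12.6 = 12.59 MPa

12.59 MPa


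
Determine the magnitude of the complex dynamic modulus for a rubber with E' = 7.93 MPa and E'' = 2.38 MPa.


|E*| = sqrt(E'^2 + E''^2)
= sqrt(7.93^2 + 2.38^2)
= sqrt(62.8849 + 5.6644)
= 8.279 MPa

8.279 MPa


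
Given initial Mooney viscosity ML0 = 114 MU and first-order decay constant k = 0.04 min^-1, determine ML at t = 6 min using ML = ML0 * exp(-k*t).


ML = ML0 * exp(-k * t)
ML = 114 * exp(-0.04 * 6)
ML = 114 * 0.7866
ML = 89.68 MU

89.68 MU


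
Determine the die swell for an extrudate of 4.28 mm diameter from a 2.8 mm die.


Die swell ratio = D_extrudate / D_die
= 4.28 / 2.8
= 1.529

Die swell = 1.529


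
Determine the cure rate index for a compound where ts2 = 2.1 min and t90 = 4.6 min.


CRI = 100 / (t90 - ts2)
= 100 / (4.6 - 2.1)
= 100 / 2.5
= 40.0 min^-1

40.0 min^-1


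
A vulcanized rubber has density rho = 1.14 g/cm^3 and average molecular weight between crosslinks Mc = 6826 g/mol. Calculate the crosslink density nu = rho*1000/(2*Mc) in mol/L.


nu = rho * 1000 / (2 * Mc)
nu = 1.14 * 1000 / (2 * 6826)
nu = 1140.0 / 13652
nu = 0.0835 mol/L

0.0835 mol/L


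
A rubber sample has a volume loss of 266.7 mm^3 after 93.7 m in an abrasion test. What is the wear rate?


Rate = volume_loss / distance
= 266.7 / 93.7
= 2.846 mm^3/m

2.846 mm^3/m


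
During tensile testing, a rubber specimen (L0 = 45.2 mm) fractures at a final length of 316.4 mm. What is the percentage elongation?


Elongation = (Lf - L0) / L0 * 100
= (316.4 - 45.2) / 45.2 * 100
= 271.2 / 45.2 * 100
= 600.0%

600.0%


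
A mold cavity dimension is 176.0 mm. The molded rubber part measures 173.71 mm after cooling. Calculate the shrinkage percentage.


Shrinkage = (mold - part) / mold * 100
= (176.0 - 173.71) / 176.0 * 100
= 2.29 / 176.0 * 100
= 1.3%

1.3%


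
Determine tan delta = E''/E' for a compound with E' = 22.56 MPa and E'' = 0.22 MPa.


tan delta = E'' / E'
= 0.22 / 22.56
= 0.0098

tan delta = 0.0098


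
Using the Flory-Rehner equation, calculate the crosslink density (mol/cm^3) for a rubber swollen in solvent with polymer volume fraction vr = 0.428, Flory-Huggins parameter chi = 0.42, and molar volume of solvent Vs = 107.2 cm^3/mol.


ln(1 - vr) = ln(1 - 0.428) = -0.5586
Numerator = -((-0.5586) + 0.428 + 0.42 * 0.428^2) = 0.0537
Denominator = 107.2 * (0.428^(1/3) - 0.428/2) = 57.8464
nu = 0.0537 / 57.8464 = 9.2796e-04 mol/cm^3

9.2796e-04 mol/cm^3


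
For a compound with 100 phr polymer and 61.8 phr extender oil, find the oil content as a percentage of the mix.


Oil % = oil / (100 + oil) * 100
= 61.8 / (100 + 61.8) * 100
= 61.8 / 161.8 * 100
= 38.2%

38.2%


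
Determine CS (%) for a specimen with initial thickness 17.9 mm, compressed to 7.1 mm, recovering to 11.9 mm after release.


CS = (t0 - recovered) / (t0 - ts) * 100
= (17.9 - 11.9) / (17.9 - 7.1) * 100
= 6.0 / 10.8 * 100
= 55.6%

55.6%


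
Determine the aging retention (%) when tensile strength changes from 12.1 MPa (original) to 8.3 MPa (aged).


Retention = aged / original * 100
= 8.3 / 12.1 * 100
= 68.6%

68.6%


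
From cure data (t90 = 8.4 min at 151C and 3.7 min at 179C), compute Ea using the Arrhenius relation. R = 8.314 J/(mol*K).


T1 = 424.15 K, T2 = 452.15 K
1/T1 - 1/T2 = 1.4600e-04
ln(t1/t2) = ln(8.4/3.7) = 0.8199
Ea = 8.314 * 0.8199 / 1.4600e-04 = 46688.9699 J/mol
Ea = 46.69 kJ/mol

46.69 kJ/mol


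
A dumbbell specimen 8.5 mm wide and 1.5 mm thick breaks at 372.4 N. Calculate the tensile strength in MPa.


Area = width * thickness = 8.5 * 1.5 = 12.75 mm^2
TS = force / area = 372.4 / 12.75 = 29.21 MPa

29.21 MPa


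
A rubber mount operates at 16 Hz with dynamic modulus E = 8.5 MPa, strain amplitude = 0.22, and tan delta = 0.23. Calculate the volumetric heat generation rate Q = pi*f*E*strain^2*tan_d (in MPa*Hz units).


Q = pi * f * E * strain^2 * tan_d
= pi * 16 * 8.5 * 0.22^2 * 0.23
= pi * 16 * 8.5 * 0.0484 * 0.23
= 4.7562

Q = 4.7562


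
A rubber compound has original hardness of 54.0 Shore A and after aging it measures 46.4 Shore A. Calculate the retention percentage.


Retention = aged / original * 100
= 46.4 / 54.0 * 100
= 85.9%

85.9%


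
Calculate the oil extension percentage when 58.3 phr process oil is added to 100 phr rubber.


Oil % = oil / (100 + oil) * 100
= 58.3 / (100 + 58.3) * 100
= 58.3 / 158.3 * 100
= 36.83%

36.83%


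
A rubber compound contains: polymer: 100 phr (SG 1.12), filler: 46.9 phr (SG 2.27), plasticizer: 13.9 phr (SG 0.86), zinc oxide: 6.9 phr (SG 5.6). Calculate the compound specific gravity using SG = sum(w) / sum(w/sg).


Sum of weights = 167.7
Volume contributions:
  polymer: 100/1.12 = 89.2857
  filler: 46.9/2.27 = 20.6608
  plasticizer: 13.9/0.86 = 16.1628
  zinc oxide: 6.9/5.6 = 1.2321
Sum of volumes = 127.3414
SG = 167.7 / 127.3414 = 1.317

SG = 1.317


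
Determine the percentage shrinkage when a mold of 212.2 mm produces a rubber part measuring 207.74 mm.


Shrinkage = (mold - part) / mold * 100
= (212.2 - 207.74) / 212.2 * 100
= 4.46 / 212.2 * 100
= 2.1%

2.1%


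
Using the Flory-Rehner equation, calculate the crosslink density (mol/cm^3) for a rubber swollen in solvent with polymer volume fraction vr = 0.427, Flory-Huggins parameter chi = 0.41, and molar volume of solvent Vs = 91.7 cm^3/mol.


ln(1 - vr) = ln(1 - 0.427) = -0.5569
Numerator = -((-0.5569) + 0.427 + 0.41 * 0.427^2) = 0.0551
Denominator = 91.7 * (0.427^(1/3) - 0.427/2) = 49.4744
nu = 0.0551 / 49.4744 = 0.0011 mol/cm^3

0.0011 mol/cm^3


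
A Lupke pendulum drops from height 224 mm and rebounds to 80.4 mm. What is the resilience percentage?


Resilience = h_rebound / h_drop * 100
= 80.4 / 224 * 100
= 35.9%

35.9%


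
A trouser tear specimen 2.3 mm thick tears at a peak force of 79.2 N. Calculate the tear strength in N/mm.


Tear strength = force / thickness
= 79.2 / 2.3
= 34.43 N/mm

34.43 N/mm


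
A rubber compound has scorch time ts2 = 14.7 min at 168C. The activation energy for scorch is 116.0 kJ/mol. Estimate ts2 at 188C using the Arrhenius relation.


Convert temperatures: T1 = 168 + 273.15 = 441.15 K, T2 = 188 + 273.15 = 461.15 K
ts2_new = 14.7 * exp(116000 / 8.314 * (1/461.15 - 1/441.15))
1/T2 - 1/T1 = -9.8311e-05
ts2_new = 3.73 min

3.73 min


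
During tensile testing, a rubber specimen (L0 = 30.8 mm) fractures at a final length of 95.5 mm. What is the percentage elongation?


Elongation = (Lf - L0) / L0 * 100
= (95.5 - 30.8) / 30.8 * 100
= 64.7 / 30.8 * 100
= 210.1%

210.1%


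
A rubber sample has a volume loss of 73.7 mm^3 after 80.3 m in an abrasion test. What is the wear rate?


Rate = volume_loss / distance
= 73.7 / 80.3
= 0.918 mm^3/m

0.918 mm^3/m


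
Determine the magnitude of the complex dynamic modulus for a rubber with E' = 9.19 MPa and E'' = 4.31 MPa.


|E*| = sqrt(E'^2 + E''^2)
= sqrt(9.19^2 + 4.31^2)
= sqrt(84.4561 + 18.5761)
= 10.15 MPa

10.15 MPa


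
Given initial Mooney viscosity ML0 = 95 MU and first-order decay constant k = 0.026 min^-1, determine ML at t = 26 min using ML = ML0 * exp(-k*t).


ML = ML0 * exp(-k * t)
ML = 95 * exp(-0.026 * 26)
ML = 95 * 0.5086
ML = 48.32 MU

48.32 MU


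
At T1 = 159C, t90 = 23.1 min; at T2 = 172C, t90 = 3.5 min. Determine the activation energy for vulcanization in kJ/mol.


T1 = 432.15 K, T2 = 445.15 K
1/T1 - 1/T2 = 6.7578e-05
ln(t1/t2) = ln(23.1/3.5) = 1.8871
Ea = 8.314 * 1.8871 / 6.7578e-05 = 232164.3287 J/mol
Ea = 232.16 kJ/mol

232.16 kJ/mol


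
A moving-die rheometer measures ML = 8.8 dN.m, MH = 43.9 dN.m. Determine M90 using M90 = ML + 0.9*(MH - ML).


M90 = ML + 0.9 * (MH - ML)
M90 = 8.8 + 0.9 * (43.9 - 8.8)
M90 = 8.8 + 0.9 * 35.1
M90 = 40.39 dN.m

40.39 dN.m


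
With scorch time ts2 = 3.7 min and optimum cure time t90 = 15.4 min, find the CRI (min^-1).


CRI = 100 / (t90 - ts2)
= 100 / (15.4 - 3.7)
= 100 / 11.7
= 8.55 min^-1

8.55 min^-1


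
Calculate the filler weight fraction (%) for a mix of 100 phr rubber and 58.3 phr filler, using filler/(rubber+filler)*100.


Filler % = filler / (rubber + filler) * 100
= 58.3 / (100 + 58.3) * 100
= 58.3 / 158.3 * 100
= 36.83%

36.83%


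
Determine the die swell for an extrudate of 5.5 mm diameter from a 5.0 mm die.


Die swell ratio = D_extrudate / D_die
= 5.5 / 5.0
= 1.1

Die swell = 1.1


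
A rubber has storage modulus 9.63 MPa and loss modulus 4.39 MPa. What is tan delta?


tan delta = E'' / E'
= 4.39 / 9.63
= 0.4559

tan delta = 0.4559


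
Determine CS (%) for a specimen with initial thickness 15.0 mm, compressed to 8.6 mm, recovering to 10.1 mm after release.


CS = (t0 - recovered) / (t0 - ts) * 100
= (15.0 - 10.1) / (15.0 - 8.6) * 100
= 4.9 / 6.4 * 100
= 76.6%

76.6%


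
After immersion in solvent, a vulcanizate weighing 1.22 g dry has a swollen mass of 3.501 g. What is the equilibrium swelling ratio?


Q = W_swollen / W_dry
Q = 3.501 / 1.22
Q = 2.87

Q = 2.87


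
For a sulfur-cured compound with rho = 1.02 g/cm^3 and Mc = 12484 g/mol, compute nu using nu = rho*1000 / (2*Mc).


nu = rho * 1000 / (2 * Mc)
nu = 1.02 * 1000 / (2 * 12484)
nu = 1020.0 / 24968
nu = 0.0409 mol/L

0.0409 mol/L


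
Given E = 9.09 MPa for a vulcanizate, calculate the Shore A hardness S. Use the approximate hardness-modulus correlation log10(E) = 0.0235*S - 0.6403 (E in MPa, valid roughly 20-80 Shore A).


log10(E) = 0.0235*S - 0.6403  =>  S = (log10(E) + 0.6403) / 0.0235
log10(9.09) = 0.958564
S = (0.958564 + 0.6403) / 0.0235 = 1.598864 / 0.0235
S = 68.0

Shore A = 68.0


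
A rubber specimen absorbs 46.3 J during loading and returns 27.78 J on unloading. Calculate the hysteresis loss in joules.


Hysteresis loss = loading - unloading
= 46.3 - 27.78
= 18.52 J

18.52 J


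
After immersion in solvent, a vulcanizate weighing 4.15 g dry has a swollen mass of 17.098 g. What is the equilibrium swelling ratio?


Q = W_swollen / W_dry
Q = 17.098 / 4.15
Q = 4.12

Q = 4.12


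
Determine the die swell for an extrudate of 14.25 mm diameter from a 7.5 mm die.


Die swell ratio = D_extrudate / D_die
= 14.25 / 7.5
= 1.9

Die swell = 1.9


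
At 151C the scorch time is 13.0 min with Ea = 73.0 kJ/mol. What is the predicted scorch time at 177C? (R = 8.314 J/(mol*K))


Convert temperatures: T1 = 151 + 273.15 = 424.15 K, T2 = 177 + 273.15 = 450.15 K
ts2_new = 13.0 * exp(73000 / 8.314 * (1/450.15 - 1/424.15))
1/T2 - 1/T1 = -1.3617e-04
ts2_new = 3.93 min

3.93 min


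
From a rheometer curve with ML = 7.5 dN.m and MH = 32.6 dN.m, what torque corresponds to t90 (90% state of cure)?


M90 = ML + 0.9 * (MH - ML)
M90 = 7.5 + 0.9 * (32.6 - 7.5)
M90 = 7.5 + 0.9 * 25.1
M90 = 30.09 dN.m

30.09 dN.m


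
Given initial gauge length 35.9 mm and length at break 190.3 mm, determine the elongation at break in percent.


Elongation = (Lf - L0) / L0 * 100
= (190.3 - 35.9) / 35.9 * 100
= 154.4 / 35.9 * 100
= 430.1%

430.1%


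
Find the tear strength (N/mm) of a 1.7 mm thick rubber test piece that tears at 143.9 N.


Tear strength = force / thickness
= 143.9 / 1.7
= 84.65 N/mm

84.65 N/mm


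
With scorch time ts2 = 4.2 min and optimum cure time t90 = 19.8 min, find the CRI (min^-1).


CRI = 100 / (t90 - ts2)
= 100 / (19.8 - 4.2)
= 100 / 15.6
= 6.41 min^-1

6.41 min^-1


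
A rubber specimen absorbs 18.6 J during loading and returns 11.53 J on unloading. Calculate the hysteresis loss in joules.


Hysteresis loss = loading - unloading
= 18.6 - 11.53
= 7.07 J

7.07 J


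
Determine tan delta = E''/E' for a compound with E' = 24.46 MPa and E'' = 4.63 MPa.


tan delta = E'' / E'
= 4.63 / 24.46
= 0.1893

tan delta = 0.1893


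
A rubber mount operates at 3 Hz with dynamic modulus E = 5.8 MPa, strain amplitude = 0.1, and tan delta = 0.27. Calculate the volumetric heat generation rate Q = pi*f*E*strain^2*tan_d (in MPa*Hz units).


Q = pi * f * E * strain^2 * tan_d
= pi * 3 * 5.8 * 0.1^2 * 0.27
= pi * 3 * 5.8 * 0.0100 * 0.27
= 0.1476

Q = 0.1476


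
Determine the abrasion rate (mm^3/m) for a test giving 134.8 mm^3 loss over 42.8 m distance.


Rate = volume_loss / distance
= 134.8 / 42.8
= 3.15 mm^3/m

3.15 mm^3/m


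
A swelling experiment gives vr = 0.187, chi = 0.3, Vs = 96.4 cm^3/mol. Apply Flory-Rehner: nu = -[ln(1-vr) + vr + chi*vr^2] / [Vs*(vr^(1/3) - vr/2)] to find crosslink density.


ln(1 - vr) = ln(1 - 0.187) = -0.2070
Numerator = -((-0.2070) + 0.187 + 0.3 * 0.187^2) = 0.0095
Denominator = 96.4 * (0.187^(1/3) - 0.187/2) = 46.1127
nu = 0.0095 / 46.1127 = 2.0674e-04 mol/cm^3

2.0674e-04 mol/cm^3


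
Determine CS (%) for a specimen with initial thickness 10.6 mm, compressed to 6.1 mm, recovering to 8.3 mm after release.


CS = (t0 - recovered) / (t0 - ts) * 100
= (10.6 - 8.3) / (10.6 - 6.1) * 100
= 2.3 / 4.5 * 100
= 51.1%

51.1%


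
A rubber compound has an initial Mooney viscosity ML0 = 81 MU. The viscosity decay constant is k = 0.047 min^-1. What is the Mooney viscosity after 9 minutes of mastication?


ML = ML0 * exp(-k * t)
ML = 81 * exp(-0.047 * 9)
ML = 81 * 0.6551
ML = 53.06 MU

53.06 MU


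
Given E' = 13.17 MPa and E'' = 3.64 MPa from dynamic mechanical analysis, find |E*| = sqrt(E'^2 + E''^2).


|E*| = sqrt(E'^2 + E''^2)
= sqrt(13.17^2 + 3.64^2)
= sqrt(173.4489 + 13.2496)
= 13.664 MPa

13.664 MPa


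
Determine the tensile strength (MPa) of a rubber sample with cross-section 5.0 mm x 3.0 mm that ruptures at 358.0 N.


Area = width * thickness = 5.0 * 3.0 = 15.0 mm^2
TS = force / area = 358.0 / 15.0 = 23.87 MPa

23.87 MPa


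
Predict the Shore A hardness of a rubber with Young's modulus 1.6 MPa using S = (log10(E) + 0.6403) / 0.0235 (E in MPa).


log10(E) = 0.0235*S - 0.6403  =>  S = (log10(E) + 0.6403) / 0.0235
log10(1.6) = 0.204120
S = (0.204120 + 0.6403) / 0.0235 = 0.844420 / 0.0235
S = 35.9

Shore A = 35.9


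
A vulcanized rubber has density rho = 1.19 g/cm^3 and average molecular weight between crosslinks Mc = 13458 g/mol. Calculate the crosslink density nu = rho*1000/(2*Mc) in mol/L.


nu = rho * 1000 / (2 * Mc)
nu = 1.19 * 1000 / (2 * 13458)
nu = 1190.0 / 26916
nu = 0.0442 mol/L

0.0442 mol/L


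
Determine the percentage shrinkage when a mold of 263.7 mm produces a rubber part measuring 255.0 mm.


Shrinkage = (mold - part) / mold * 100
= (263.7 - 255.0) / 263.7 * 100
= 8.7 / 263.7 * 100
= 3.3%

3.3%


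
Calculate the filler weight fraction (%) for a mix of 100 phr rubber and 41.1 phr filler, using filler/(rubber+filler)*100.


Filler % = filler / (rubber + filler) * 100
= 41.1 / (100 + 41.1) * 100
= 41.1 / 141.1 * 100
= 29.13%

29.13%


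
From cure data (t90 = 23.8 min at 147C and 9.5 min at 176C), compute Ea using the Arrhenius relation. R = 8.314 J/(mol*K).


T1 = 420.15 K, T2 = 449.15 K
1/T1 - 1/T2 = 1.5367e-04
ln(t1/t2) = ln(23.8/9.5) = 0.9184
Ea = 8.314 * 0.9184 / 1.5367e-04 = 49686.3082 J/mol
Ea = 49.69 kJ/mol

49.69 kJ/mol
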